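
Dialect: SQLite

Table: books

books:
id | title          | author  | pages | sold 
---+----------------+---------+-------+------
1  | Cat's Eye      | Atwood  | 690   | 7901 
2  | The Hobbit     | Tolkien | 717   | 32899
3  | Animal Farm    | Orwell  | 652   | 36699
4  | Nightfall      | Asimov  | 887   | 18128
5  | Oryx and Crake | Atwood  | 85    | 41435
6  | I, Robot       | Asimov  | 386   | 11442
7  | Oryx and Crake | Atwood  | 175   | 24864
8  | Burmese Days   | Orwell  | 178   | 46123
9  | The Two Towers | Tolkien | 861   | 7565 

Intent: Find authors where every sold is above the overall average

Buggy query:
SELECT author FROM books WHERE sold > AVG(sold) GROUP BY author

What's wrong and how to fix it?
Bug: WHERE evaluates per row before aggregation, so AVG() is unavailable

Fix: Compute the overall average in a scalar subquery and compare each group's MIN against it in HAVING

Corrected query:
SELECT author FROM books GROUP BY author HAVING MIN(sold) > (SELECT AVG(sold) FROM books)

Result:
author
------
Orwell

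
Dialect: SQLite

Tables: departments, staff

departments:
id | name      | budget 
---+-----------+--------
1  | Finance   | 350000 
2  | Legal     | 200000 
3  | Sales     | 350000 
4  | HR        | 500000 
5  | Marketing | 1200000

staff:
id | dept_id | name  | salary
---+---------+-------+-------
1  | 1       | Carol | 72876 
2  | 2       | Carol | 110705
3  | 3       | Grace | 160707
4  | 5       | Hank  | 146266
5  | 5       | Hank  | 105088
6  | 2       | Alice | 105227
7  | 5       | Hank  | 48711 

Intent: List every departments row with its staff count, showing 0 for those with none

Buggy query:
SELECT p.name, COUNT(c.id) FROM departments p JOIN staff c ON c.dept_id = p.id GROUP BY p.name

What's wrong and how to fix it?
Bug: INNER JOIN drops departments rows that have no matching staff rows

Fix: Switch to LEFT JOIN to retain unmatched parent rows

Corrected query:
SELECT p.name, COUNT(c.id) FROM departments p LEFT JOIN staff c ON c.dept_id = p.id GROUP BY p.name

Result:
name      | COUNT(c.id)
----------+------------
Finance   | 1          
HR        | 0          
Legal     | 2          
Marketing | 3          
Sales     | 1          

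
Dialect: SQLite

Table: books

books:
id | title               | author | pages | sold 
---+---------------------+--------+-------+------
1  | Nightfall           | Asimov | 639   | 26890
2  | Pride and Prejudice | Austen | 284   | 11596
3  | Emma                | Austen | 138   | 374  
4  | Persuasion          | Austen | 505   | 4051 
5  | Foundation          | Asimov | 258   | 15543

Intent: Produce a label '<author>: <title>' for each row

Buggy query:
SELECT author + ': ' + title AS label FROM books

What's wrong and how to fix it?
Bug: SQLite uses || for string concatenation; + coerces text to numbers (yielding 0)

Fix: Use the || operator for string concatenation

Corrected query:
SELECT author || ': ' || title AS label FROM books

Result:
label                      
---------------------------
Asimov: Nightfall          
Austen: Pride and Prejudice
Austen: Emma               
Austen: Persuasion         
Asimov: Foundation         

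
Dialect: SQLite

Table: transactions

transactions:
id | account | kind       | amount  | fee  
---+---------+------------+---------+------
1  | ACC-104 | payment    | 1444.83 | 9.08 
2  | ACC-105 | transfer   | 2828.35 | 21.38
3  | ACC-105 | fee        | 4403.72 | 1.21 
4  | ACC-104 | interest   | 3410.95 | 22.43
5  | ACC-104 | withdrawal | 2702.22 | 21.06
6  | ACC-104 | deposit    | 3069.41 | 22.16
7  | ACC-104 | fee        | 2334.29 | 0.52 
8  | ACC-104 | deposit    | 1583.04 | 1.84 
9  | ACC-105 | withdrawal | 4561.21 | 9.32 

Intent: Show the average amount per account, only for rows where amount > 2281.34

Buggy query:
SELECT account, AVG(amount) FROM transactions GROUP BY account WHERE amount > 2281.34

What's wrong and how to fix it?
Bug: WHERE cannot follow GROUP BY

Fix: Place WHERE between FROM and GROUP BY

Corrected query:
SELECT account, AVG(amount) FROM transactions WHERE amount > 2281.34 GROUP BY account

Result:
account | AVG(amount)
--------+------------
ACC-104 | 2879.2175  
ACC-105 | 3931.093333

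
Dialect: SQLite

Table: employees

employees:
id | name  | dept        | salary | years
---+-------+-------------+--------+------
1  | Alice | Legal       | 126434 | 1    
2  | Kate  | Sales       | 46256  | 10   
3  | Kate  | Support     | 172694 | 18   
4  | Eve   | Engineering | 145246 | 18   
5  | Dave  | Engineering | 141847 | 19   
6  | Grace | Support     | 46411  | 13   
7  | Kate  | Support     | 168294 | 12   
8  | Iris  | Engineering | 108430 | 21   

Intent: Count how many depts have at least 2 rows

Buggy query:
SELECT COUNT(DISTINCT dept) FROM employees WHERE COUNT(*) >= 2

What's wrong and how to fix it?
Bug: COUNT(*) cannot appear in WHERE; the per-group count doesn't exist yet

Fix: Group first with HAVING COUNT(*) >= 2, then COUNT the resulting groups

Corrected query:
SELECT COUNT(*) FROM (SELECT dept FROM employees GROUP BY dept HAVING COUNT(*) >= 2)

Result:
COUNT(*)
--------
2       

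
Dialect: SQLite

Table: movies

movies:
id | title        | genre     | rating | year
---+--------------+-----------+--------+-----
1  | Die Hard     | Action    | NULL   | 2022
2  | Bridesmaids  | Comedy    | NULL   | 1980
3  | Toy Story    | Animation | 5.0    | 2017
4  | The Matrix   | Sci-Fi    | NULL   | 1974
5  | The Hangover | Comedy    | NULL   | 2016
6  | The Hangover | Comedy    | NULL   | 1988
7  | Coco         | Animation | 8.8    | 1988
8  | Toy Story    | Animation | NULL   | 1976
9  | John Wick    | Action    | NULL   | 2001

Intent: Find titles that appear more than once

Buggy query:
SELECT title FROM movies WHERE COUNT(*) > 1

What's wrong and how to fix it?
Bug: WHERE can't reference COUNT(*); aggregates are computed after WHERE

Fix: Group first, then use HAVING for the count condition

Corrected query:
SELECT title FROM movies GROUP BY title HAVING COUNT(*) > 1

Result:
title       
------------
The Hangover
Toy Story   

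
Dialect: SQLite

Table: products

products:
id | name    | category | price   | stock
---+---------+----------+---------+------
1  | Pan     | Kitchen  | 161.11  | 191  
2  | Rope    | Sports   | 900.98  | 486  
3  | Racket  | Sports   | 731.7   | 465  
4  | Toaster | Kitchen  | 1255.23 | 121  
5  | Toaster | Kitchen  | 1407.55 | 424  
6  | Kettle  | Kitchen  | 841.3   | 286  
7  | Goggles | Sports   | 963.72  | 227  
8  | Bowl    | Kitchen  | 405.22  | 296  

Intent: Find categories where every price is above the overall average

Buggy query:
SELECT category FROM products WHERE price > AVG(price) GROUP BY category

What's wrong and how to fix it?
Bug: WHERE evaluates per row before aggregation, so AVG() is unavailable

Fix: Compute the overall average in a scalar subquery and compare each group's MIN against it in HAVING

Corrected query:
SELECT category FROM products GROUP BY category HAVING MIN(price) > (SELECT AVG(price) FROM products)

Result:
(no rows)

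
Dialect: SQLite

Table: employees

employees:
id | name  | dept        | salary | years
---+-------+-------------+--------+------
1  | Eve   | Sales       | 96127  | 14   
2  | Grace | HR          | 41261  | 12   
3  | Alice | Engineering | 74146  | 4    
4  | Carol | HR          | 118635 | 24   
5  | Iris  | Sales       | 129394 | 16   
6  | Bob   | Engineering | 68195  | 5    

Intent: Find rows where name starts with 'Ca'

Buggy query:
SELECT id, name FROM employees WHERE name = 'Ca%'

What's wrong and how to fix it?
Bug: '=' compares the literal string including the % character; pattern matching needs LIKE

Fix: Replace '=' with LIKE so 'Ca%' is treated as a pattern

Corrected query:
SELECT id, name FROM employees WHERE name LIKE 'Ca%'

Result:
id | name 
---+------
4  | Carol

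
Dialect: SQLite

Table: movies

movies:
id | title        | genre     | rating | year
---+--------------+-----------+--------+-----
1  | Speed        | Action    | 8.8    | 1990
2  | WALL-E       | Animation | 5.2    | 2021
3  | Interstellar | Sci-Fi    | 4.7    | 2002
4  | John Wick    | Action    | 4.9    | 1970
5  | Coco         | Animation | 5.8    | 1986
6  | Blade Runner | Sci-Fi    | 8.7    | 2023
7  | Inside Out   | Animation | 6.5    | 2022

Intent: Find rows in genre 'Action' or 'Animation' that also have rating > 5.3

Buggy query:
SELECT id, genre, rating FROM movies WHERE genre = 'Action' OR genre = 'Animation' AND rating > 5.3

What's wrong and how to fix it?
Bug: AND binds tighter than OR, so this parses as genre = 'Action' OR (genre = 'Animation' AND rating > 5.3)

Fix: Group the OR with parentheses (or use IN), then AND the threshold

Corrected query:
SELECT id, genre, rating FROM movies WHERE (genre = 'Action' OR genre = 'Animation') AND rating > 5.3

Result:
id | genre     | rating
---+-----------+-------
1  | Action    | 8.8   
5  | Animation | 5.8   
7  | Animation | 6.5   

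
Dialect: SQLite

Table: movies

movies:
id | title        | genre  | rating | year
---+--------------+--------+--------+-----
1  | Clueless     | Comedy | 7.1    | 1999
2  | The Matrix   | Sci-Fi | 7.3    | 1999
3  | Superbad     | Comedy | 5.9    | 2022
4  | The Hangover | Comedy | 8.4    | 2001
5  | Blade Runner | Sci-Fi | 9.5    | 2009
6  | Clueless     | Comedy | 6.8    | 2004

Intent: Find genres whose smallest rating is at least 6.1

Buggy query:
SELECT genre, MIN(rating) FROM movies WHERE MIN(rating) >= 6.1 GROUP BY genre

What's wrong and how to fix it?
Bug: Aggregates like MIN are computed per group after WHERE runs

Fix: Replace WHERE with HAVING after the GROUP BY

Corrected query:
SELECT genre, MIN(rating) FROM movies GROUP BY genre HAVING MIN(rating) >= 6.1

Result:
genre  | MIN(rating)
-------+------------
Sci-Fi | 7.3        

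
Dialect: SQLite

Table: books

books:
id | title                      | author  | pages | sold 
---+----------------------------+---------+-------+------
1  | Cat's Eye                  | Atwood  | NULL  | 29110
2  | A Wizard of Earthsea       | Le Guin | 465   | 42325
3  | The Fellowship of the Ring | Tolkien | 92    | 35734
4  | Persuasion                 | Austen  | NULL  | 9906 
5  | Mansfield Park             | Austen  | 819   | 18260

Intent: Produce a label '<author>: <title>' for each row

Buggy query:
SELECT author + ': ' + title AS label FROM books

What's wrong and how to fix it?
Bug: SQLite uses || for string concatenation; + coerces text to numbers (yielding 0)

Fix: Use the || operator for string concatenation

Corrected query:
SELECT author || ': ' || title AS label FROM books

Result:
label                              
-----------------------------------
Atwood: Cat's Eye                  
Le Guin: A Wizard of Earthsea      
Tolkien: The Fellowship of the Ring
Austen: Persuasion                 
Austen: Mansfield Park             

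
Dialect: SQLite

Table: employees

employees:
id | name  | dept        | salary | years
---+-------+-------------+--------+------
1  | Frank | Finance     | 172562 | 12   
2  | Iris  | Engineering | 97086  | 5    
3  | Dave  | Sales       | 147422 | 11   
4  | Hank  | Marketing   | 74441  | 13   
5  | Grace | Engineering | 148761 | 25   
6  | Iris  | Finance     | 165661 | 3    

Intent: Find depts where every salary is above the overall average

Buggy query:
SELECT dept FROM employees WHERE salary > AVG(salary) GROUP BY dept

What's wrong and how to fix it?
Bug: WHERE evaluates per row before aggregation, so AVG() is unavailable

Fix: Compute the overall average in a scalar subquery and compare each group's MIN against it in HAVING

Corrected query:
SELECT dept FROM employees GROUP BY dept HAVING MIN(salary) > (SELECT AVG(salary) FROM employees)

Result:
dept   
-------
Finance
Sales  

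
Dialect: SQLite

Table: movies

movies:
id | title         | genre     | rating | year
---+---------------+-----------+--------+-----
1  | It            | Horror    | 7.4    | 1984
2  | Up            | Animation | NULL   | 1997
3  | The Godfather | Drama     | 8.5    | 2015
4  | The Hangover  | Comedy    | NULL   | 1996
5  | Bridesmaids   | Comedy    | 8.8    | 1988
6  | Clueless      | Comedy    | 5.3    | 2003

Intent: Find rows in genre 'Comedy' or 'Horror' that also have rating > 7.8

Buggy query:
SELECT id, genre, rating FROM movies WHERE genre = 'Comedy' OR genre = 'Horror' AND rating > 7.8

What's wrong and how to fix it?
Bug: Without parentheses, AND is evaluated before OR, so the rating filter only applies to the 'Horror' branch

Fix: Add parentheses around the OR so the AND applies to both alternatives

Corrected query:
SELECT id, genre, rating FROM movies WHERE (genre = 'Comedy' OR genre = 'Horror') AND rating > 7.8

Result:
id | genre  | rating
---+--------+-------
5  | Comedy | 8.8   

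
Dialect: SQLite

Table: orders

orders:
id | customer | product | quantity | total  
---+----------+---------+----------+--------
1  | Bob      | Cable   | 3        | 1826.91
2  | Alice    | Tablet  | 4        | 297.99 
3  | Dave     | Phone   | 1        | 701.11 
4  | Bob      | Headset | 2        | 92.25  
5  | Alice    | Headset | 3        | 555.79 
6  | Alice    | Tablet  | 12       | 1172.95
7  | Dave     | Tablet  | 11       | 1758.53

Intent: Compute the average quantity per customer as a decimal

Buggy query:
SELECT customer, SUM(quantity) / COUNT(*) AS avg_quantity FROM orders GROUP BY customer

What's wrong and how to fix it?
Bug: SUM(quantity) and COUNT(*) are both integers; the division truncates the fractional part

Fix: Multiply by 1.0 (or CAST to REAL) to force floating-point division

Corrected query:
SELECT customer, SUM(quantity) * 1.0 / COUNT(*) AS avg_quantity FROM orders GROUP BY customer

Result:
customer | avg_quantity
---------+-------------
Alice    | 6.333333    
Bob      | 2.5         
Dave     | 6           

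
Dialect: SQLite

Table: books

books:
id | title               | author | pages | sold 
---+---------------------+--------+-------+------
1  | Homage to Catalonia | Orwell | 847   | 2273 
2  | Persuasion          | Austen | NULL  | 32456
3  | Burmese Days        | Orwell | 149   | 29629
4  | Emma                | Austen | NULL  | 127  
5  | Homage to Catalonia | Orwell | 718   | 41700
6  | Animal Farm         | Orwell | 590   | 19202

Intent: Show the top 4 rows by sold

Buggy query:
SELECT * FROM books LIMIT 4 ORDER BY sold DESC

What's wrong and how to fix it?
Bug: ORDER BY cannot follow LIMIT; LIMIT is the final clause

Fix: Sort with ORDER BY, then apply LIMIT

Corrected query:
SELECT * FROM books ORDER BY sold DESC LIMIT 4

Result:
id | title               | author | pages | sold 
---+---------------------+--------+-------+------
5  | Homage to Catalonia | Orwell | 718   | 41700
2  | Persuasion          | Austen | NULL  | 32456
3  | Burmese Days        | Orwell | 149   | 29629
6  | Animal Farm         | Orwell | 590   | 19202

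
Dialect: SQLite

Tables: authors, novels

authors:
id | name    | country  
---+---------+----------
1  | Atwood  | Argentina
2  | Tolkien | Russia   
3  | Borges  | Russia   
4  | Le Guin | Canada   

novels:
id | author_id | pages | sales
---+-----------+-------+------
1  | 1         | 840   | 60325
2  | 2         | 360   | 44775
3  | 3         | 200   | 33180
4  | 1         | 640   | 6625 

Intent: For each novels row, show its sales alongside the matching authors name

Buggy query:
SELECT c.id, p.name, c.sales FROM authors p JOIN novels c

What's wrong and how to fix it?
Bug: JOIN with no ON clause produces a cartesian product; every novels row pairs with every authors row

Fix: Add ON c.author_id = p.id to the JOIN

Corrected query:
SELECT c.id, p.name, c.sales FROM authors p JOIN novels c ON c.author_id = p.id

Result:
id | name    | sales
---+---------+------
1  | Atwood  | 60325
2  | Tolkien | 44775
3  | Borges  | 33180
4  | Atwood  | 6625 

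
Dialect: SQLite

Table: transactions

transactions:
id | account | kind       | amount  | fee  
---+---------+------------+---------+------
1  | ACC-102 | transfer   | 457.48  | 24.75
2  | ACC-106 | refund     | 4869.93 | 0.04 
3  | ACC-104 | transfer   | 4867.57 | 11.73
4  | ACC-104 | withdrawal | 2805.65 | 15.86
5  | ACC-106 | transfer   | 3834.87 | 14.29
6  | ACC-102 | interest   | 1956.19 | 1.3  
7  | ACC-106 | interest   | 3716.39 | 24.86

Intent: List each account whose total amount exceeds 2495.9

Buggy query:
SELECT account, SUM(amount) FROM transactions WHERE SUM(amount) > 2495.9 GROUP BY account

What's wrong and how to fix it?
Bug: WHERE runs before GROUP BY, so aggregates aren't available there

Fix: Use HAVING (which filters groups after aggregation) instead of WHERE

Corrected query:
SELECT account, SUM(amount) FROM transactions GROUP BY account HAVING SUM(amount) > 2495.9

Result:
account | SUM(amount)
--------+------------
ACC-104 | 7673.22    
ACC-106 | 12421.19   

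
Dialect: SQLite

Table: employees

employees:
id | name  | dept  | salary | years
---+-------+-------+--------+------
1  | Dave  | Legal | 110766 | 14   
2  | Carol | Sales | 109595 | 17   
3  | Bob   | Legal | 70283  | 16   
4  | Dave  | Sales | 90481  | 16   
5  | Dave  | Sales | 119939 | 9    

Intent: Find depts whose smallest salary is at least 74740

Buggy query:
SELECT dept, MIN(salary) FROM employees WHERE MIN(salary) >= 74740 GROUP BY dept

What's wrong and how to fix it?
Bug: MIN() in WHERE is a misuse of aggregate

Fix: Use HAVING for the per-group MIN condition

Corrected query:
SELECT dept, MIN(salary) FROM employees GROUP BY dept HAVING MIN(salary) >= 74740

Result:
dept  | MIN(salary)
------+------------
Sales | 90481      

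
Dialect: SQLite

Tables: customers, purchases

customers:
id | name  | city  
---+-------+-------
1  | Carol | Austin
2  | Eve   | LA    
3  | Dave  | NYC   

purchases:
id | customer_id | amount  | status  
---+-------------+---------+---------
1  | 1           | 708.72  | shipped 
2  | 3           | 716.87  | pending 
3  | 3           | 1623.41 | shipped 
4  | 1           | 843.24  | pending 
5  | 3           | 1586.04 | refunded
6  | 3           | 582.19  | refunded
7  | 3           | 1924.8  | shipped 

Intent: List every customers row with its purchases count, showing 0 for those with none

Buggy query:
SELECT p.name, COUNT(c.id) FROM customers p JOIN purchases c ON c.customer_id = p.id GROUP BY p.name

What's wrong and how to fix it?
Bug: An inner join excludes parents with zero children

Fix: Use LEFT JOIN so parents without children still appear (COUNT(c.id) gives 0)

Corrected query:
SELECT p.name, COUNT(c.id) FROM customers p LEFT JOIN purchases c ON c.customer_id = p.id GROUP BY p.name

Result:
name  | COUNT(c.id)
------+------------
Carol | 2          
Dave  | 5          
Eve   | 0          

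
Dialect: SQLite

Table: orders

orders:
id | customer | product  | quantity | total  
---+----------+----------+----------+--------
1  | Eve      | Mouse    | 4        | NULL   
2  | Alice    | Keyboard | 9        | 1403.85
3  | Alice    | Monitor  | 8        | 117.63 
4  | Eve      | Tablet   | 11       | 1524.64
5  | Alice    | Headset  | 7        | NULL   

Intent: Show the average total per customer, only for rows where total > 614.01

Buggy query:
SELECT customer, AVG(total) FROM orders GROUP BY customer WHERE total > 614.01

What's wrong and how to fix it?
Bug: Row-level WHERE must come before GROUP BY in the clause order

Fix: Place WHERE between FROM and GROUP BY

Corrected query:
SELECT customer, AVG(total) FROM orders WHERE total > 614.01 GROUP BY customer

Result:
customer | AVG(total)
---------+-----------
Alice    | 1403.85   
Eve      | 1524.64   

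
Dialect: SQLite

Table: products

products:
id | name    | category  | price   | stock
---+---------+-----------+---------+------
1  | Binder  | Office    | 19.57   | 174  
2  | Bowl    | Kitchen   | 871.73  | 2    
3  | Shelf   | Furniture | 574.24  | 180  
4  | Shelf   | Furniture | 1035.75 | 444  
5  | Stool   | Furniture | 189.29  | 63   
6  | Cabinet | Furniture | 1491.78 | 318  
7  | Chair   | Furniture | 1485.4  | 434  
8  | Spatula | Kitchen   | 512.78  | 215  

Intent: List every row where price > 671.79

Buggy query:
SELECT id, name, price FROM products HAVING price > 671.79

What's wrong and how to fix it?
Bug: This is a non-aggregate query (no GROUP BY, no aggregates), so in SQLite the HAVING clause is invalid here; a row-level condition belongs in WHERE

Fix: Use WHERE for row-level filtering

Corrected query:
SELECT id, name, price FROM products WHERE price > 671.79

Result:
id | name    | price  
---+---------+--------
2  | Bowl    | 871.73 
4  | Shelf   | 1035.75
6  | Cabinet | 1491.78
7  | Chair   | 1485.4 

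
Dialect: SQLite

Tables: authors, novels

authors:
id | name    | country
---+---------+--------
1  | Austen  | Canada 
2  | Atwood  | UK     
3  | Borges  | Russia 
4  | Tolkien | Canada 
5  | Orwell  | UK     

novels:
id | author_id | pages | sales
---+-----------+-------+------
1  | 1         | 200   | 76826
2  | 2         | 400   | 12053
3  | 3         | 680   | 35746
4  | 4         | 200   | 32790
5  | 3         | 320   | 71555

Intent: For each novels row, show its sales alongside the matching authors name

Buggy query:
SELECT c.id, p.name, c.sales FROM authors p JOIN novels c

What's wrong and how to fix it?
Bug: JOIN with no ON clause produces a cartesian product; every novels row pairs with every authors row

Fix: Specify the join condition linking the foreign key to the parent id

Corrected query:
SELECT c.id, p.name, c.sales FROM authors p JOIN novels c ON c.author_id = p.id

Result:
id | name    | sales
---+---------+------
1  | Austen  | 76826
2  | Atwood  | 12053
3  | Borges  | 35746
4  | Tolkien | 32790
5  | Borges  | 71555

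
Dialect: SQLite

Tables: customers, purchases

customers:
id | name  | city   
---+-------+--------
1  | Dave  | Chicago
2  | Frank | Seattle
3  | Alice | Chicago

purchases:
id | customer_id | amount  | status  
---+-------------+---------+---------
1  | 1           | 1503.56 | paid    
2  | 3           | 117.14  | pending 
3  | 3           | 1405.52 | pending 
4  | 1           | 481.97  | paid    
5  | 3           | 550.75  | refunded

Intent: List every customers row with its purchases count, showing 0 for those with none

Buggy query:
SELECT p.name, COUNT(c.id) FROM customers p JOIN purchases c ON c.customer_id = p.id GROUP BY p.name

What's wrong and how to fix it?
Bug: INNER JOIN drops customers rows that have no matching purchases rows

Fix: Use LEFT JOIN so parents without children still appear (COUNT(c.id) gives 0)

Corrected query:
SELECT p.name, COUNT(c.id) FROM customers p LEFT JOIN purchases c ON c.customer_id = p.id GROUP BY p.name

Result:
name  | COUNT(c.id)
------+------------
Alice | 3          
Dave  | 2          
Frank | 0          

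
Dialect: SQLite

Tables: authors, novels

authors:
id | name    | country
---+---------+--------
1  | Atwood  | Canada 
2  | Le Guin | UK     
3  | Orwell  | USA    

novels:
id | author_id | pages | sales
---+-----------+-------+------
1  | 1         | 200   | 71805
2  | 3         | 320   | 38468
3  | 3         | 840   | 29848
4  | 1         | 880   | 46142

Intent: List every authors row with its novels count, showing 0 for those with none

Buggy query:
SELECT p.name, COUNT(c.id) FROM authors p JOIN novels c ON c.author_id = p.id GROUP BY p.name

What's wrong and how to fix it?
Bug: An inner join excludes parents with zero children

Fix: Use LEFT JOIN so parents without children still appear (COUNT(c.id) gives 0)

Corrected query:
SELECT p.name, COUNT(c.id) FROM authors p LEFT JOIN novels c ON c.author_id = p.id GROUP BY p.name

Result:
name    | COUNT(c.id)
--------+------------
Atwood  | 2          
Le Guin | 0          
Orwell  | 2          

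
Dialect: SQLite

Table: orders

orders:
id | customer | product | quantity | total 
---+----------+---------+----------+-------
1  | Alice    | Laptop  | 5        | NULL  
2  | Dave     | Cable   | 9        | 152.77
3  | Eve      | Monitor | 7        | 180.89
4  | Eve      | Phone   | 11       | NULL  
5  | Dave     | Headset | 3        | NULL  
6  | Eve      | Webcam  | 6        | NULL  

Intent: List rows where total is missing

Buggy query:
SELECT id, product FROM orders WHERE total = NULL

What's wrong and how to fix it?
Bug: Comparing to NULL with '=' never matches; NULL = NULL is unknown, not true

Fix: Use IS NULL to test for NULL

Corrected query:
SELECT id, product FROM orders WHERE total IS NULL

Result:
id | product
---+--------
1  | Laptop 
4  | Phone  
5  | Headset
6  | Webcam 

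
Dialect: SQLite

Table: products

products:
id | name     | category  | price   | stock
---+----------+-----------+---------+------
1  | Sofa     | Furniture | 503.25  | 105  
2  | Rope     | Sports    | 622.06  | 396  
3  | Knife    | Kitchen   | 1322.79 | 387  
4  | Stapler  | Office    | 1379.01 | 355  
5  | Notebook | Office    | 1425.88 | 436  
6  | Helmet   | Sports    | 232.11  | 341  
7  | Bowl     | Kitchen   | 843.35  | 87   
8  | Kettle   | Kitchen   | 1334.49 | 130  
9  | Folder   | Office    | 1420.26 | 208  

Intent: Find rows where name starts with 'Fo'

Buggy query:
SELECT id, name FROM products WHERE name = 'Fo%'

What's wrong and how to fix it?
Bug: Wildcards only work with LIKE; '=' treats '%' as a literal character

Fix: Replace '=' with LIKE so 'Fo%' is treated as a pattern

Corrected query:
SELECT id, name FROM products WHERE name LIKE 'Fo%'

Result:
id | name  
---+-------
9  | Folder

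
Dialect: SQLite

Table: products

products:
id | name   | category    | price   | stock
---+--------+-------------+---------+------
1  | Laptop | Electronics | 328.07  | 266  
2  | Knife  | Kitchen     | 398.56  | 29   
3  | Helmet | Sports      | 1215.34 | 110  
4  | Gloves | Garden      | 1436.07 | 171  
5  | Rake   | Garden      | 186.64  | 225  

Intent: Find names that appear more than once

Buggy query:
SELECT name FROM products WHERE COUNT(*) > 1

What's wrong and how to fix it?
Bug: COUNT(*) is an aggregate and cannot be used in WHERE

Fix: Group first, then use HAVING for the count condition

Corrected query:
SELECT name FROM products GROUP BY name HAVING COUNT(*) > 1

Result:
(no rows)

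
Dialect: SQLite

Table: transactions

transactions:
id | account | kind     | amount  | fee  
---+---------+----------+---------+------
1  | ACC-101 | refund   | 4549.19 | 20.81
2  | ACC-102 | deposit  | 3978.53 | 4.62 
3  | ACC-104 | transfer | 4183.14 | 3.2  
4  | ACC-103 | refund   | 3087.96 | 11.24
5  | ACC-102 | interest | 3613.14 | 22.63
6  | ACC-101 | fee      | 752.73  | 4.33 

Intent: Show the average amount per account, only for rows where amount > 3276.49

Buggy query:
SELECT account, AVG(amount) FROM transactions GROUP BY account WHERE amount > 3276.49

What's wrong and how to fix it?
Bug: WHERE cannot follow GROUP BY

Fix: Place WHERE between FROM and GROUP BY

Corrected query:
SELECT account, AVG(amount) FROM transactions WHERE amount > 3276.49 GROUP BY account

Result:
account | AVG(amount)
--------+------------
ACC-101 | 4549.19    
ACC-102 | 3795.835   
ACC-104 | 4183.14    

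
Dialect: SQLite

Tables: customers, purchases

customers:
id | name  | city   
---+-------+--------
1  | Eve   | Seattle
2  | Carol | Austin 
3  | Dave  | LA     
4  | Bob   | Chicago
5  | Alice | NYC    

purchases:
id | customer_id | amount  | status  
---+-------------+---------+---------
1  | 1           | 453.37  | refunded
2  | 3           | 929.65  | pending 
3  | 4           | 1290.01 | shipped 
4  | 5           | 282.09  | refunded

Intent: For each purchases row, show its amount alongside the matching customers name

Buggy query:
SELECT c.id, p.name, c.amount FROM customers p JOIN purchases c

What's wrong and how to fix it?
Bug: Missing join condition: each purchases row is matched to all customers rows instead of just its own

Fix: Add ON c.customer_id = p.id to the JOIN

Corrected query:
SELECT c.id, p.name, c.amount FROM customers p JOIN purchases c ON c.customer_id = p.id

Result:
id | name  | amount 
---+-------+--------
1  | Eve   | 453.37 
2  | Dave  | 929.65 
3  | Bob   | 1290.01
4  | Alice | 282.09 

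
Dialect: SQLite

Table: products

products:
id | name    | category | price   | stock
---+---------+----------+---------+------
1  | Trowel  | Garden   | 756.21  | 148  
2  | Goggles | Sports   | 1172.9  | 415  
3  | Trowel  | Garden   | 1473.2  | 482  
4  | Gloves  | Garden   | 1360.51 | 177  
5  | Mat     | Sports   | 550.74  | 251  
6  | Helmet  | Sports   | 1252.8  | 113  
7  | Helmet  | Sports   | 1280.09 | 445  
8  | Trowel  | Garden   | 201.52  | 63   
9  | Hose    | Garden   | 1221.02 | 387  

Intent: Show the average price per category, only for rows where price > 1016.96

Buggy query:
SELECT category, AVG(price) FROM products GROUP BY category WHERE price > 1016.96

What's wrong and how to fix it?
Bug: WHERE cannot follow GROUP BY

Fix: Move the WHERE clause before GROUP BY

Corrected query:
SELECT category, AVG(price) FROM products WHERE price > 1016.96 GROUP BY category

Result:
category | AVG(price) 
---------+------------
Garden   | 1351.576667
Sports   | 1235.263333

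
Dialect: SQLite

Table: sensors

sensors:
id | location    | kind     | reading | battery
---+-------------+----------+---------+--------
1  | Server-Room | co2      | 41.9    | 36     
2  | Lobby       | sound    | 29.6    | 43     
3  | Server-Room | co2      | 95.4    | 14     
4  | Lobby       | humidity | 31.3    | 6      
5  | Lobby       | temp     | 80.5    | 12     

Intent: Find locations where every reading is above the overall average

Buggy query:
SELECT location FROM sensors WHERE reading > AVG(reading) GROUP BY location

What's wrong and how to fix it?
Bug: AVG() is an aggregate; it can't sit directly in WHERE

Fix: Use a subquery for AVG and a HAVING MIN(...) filter so the condition holds for every row in the group

Corrected query:
SELECT location FROM sensors GROUP BY location HAVING MIN(reading) > (SELECT AVG(reading) FROM sensors)

Result:
(no rows)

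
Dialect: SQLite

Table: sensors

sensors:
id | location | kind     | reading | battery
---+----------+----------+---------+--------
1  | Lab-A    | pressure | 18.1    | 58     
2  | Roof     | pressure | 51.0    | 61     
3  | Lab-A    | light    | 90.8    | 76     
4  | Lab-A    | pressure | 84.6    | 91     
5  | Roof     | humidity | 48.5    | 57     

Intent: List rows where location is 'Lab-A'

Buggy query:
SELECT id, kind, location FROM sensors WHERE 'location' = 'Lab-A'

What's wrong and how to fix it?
Bug: Single quotes denote string literals in SQL; the column name is being compared as a constant string

Fix: Reference the column as location without single quotes

Corrected query:
SELECT id, kind, location FROM sensors WHERE location = 'Lab-A'

Result:
id | kind     | location
---+----------+---------
1  | pressure | Lab-A   
3  | light    | Lab-A   
4  | pressure | Lab-A   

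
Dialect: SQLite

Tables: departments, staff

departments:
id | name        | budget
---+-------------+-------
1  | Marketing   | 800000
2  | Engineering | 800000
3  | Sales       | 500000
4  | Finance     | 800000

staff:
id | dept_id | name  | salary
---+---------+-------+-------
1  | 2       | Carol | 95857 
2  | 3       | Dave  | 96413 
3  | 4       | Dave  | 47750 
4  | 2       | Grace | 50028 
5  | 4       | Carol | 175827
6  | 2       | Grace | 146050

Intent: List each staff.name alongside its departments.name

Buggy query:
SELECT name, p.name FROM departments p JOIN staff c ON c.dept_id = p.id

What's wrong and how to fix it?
Bug: 'name' exists in both joined tables, so the database can't tell which one is meant

Fix: Qualify the column with its table alias (c.name)

Corrected query:
SELECT c.name, p.name FROM departments p JOIN staff c ON c.dept_id = p.id

Result:
name  | name       
------+------------
Carol | Engineering
Dave  | Sales      
Dave  | Finance    
Grace | Engineering
Carol | Finance    
Grace | Engineering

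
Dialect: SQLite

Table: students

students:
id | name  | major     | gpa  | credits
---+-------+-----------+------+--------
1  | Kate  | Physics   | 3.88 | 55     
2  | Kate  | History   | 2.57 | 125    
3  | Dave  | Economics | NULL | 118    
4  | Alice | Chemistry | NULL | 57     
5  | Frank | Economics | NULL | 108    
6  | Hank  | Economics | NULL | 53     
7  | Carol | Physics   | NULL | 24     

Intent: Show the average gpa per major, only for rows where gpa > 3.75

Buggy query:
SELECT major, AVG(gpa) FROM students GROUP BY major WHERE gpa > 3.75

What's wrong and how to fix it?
Bug: WHERE cannot follow GROUP BY

Fix: Move the WHERE clause before GROUP BY

Corrected query:
SELECT major, AVG(gpa) FROM students WHERE gpa > 3.75 GROUP BY major

Result:
major   | AVG(gpa)
--------+---------
Physics | 3.88    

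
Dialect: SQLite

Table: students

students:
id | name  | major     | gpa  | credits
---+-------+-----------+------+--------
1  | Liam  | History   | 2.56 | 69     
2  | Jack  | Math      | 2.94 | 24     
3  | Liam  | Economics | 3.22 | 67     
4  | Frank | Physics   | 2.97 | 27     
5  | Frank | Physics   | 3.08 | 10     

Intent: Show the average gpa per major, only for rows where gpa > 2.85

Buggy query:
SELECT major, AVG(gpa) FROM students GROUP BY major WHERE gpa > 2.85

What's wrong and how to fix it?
Bug: Row-level WHERE must come before GROUP BY in the clause order

Fix: Place WHERE between FROM and GROUP BY

Corrected query:
SELECT major, AVG(gpa) FROM students WHERE gpa > 2.85 GROUP BY major

Result:
major     | AVG(gpa)
----------+---------
Economics | 3.22    
Math      | 2.94    
Physics   | 3.025   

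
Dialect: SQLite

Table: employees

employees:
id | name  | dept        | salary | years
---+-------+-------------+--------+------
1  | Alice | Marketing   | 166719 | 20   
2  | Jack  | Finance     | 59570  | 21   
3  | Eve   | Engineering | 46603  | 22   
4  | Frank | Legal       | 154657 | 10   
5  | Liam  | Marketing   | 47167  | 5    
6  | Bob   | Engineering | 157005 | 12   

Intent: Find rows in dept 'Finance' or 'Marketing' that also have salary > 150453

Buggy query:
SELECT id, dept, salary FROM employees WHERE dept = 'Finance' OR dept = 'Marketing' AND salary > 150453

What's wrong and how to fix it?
Bug: AND binds tighter than OR, so this parses as dept = 'Finance' OR (dept = 'Marketing' AND salary > 150453)

Fix: Group the OR with parentheses (or use IN), then AND the threshold

Corrected query:
SELECT id, dept, salary FROM employees WHERE (dept = 'Finance' OR dept = 'Marketing') AND salary > 150453

Result:
id | dept      | salary
---+-----------+-------
1  | Marketing | 166719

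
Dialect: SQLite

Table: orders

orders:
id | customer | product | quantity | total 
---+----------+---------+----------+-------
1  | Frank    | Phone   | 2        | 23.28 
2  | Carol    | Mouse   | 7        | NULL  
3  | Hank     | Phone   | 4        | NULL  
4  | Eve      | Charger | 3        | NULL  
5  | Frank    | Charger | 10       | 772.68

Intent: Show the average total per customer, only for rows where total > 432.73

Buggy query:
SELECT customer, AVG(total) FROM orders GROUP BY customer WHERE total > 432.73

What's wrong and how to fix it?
Bug: Row-level WHERE must come before GROUP BY in the clause order

Fix: Move the WHERE clause before GROUP BY

Corrected query:
SELECT customer, AVG(total) FROM orders WHERE total > 432.73 GROUP BY customer

Result:
customer | AVG(total)
---------+-----------
Frank    | 772.68    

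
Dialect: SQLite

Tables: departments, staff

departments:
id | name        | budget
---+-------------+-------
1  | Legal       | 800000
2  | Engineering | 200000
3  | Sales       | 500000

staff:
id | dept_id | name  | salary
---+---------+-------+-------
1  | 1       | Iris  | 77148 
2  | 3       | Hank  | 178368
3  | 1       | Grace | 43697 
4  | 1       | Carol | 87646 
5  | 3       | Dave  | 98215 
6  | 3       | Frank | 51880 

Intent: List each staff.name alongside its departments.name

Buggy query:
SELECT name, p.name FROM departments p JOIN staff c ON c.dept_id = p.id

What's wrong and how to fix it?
Bug: 'name' exists in both joined tables, so the database can't tell which one is meant

Fix: Prefix ambiguous columns with the table alias

Corrected query:
SELECT c.name, p.name FROM departments p JOIN staff c ON c.dept_id = p.id

Result:
name  | name 
------+------
Iris  | Legal
Hank  | Sales
Grace | Legal
Carol | Legal
Dave  | Sales
Frank | Sales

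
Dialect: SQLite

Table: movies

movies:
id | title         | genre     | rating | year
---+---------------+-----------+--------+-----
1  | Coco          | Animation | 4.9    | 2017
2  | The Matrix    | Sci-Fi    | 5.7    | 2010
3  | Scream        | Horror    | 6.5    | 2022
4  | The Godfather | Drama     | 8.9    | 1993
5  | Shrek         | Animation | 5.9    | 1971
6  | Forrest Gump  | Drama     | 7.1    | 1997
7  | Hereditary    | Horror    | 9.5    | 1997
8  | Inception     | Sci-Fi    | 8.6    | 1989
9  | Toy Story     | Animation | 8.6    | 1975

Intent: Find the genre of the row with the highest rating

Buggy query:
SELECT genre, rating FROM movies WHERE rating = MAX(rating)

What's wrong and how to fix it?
Bug: WHERE is evaluated per row; an aggregate over the whole table isn't defined there

Fix: Use a subquery: WHERE rating = (SELECT MAX(rating) FROM movies)

Corrected query:
SELECT genre, rating FROM movies WHERE rating = (SELECT MAX(rating) FROM movies)

Result:
genre  | rating
-------+-------
Horror | 9.5   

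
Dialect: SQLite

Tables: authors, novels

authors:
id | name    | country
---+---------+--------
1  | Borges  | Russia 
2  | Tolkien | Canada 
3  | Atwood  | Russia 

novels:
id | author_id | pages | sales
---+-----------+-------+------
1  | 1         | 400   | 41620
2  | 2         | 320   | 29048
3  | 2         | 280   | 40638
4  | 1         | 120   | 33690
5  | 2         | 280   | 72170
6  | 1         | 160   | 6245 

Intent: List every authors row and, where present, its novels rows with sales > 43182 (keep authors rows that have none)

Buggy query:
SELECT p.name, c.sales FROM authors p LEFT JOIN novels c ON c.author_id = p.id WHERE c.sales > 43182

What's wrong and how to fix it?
Bug: A WHERE condition on the right-hand table after LEFT JOIN drops unmatched parents

Fix: Put 'c.sales > 43182' in the JOIN's ON clause instead of WHERE

Corrected query:
SELECT p.name, c.sales FROM authors p LEFT JOIN novels c ON c.author_id = p.id AND c.sales > 43182

Result:
name    | sales
--------+------
Borges  | NULL 
Tolkien | 72170
Atwood  | NULL 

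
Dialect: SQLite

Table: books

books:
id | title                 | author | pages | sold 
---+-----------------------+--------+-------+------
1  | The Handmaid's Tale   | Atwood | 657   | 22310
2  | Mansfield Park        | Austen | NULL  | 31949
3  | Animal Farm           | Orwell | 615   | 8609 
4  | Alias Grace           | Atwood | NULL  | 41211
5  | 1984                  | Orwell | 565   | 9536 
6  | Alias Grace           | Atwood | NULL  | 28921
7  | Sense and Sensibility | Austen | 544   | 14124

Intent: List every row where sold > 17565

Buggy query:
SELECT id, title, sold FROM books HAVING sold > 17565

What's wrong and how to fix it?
Bug: This is a non-aggregate query (no GROUP BY, no aggregates), so in SQLite the HAVING clause is invalid here; a row-level condition belongs in WHERE

Fix: Use WHERE for row-level filtering

Corrected query:
SELECT id, title, sold FROM books WHERE sold > 17565

Result:
id | title               | sold 
---+---------------------+------
1  | The Handmaid's Tale | 22310
2  | Mansfield Park      | 31949
4  | Alias Grace         | 41211
6  | Alias Grace         | 28921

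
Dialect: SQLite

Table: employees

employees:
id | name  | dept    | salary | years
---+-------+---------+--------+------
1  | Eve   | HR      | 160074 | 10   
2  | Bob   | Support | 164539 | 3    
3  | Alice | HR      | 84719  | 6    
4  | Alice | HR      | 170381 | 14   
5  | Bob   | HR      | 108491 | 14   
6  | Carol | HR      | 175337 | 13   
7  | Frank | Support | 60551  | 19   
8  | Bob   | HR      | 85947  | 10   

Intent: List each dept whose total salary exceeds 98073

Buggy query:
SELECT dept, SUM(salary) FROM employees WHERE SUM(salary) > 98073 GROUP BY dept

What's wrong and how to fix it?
Bug: WHERE runs before GROUP BY, so aggregates aren't available there

Fix: Move the aggregate condition to a HAVING clause

Corrected query:
SELECT dept, SUM(salary) FROM employees GROUP BY dept HAVING SUM(salary) > 98073

Result:
dept    | SUM(salary)
--------+------------
HR      | 784949     
Support | 225090     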